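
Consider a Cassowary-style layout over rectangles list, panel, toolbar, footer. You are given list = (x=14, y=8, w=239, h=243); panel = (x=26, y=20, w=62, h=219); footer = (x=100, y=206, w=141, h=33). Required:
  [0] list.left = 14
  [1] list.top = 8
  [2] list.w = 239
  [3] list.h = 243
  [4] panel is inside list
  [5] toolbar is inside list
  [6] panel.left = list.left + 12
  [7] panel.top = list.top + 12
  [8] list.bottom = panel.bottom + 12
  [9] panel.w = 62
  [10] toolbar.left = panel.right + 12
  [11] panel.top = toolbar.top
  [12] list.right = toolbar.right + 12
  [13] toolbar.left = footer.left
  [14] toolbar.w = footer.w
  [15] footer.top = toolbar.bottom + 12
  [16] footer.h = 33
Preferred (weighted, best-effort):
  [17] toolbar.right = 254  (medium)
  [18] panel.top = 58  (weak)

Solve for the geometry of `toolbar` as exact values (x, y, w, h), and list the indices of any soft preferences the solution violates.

1. toolbar.x = 100  [toolbar.left = panel.right + 12]
2. toolbar.y = 20  [panel.top = toolbar.top]
3. toolbar.w = 141  [list.right = toolbar.right + 12]
4. toolbar.h = 174  [footer.top = toolbar.bottom + 12]

toolbar = (x=100, y=20, w=141, h=174)
violated soft preferences: 17, 18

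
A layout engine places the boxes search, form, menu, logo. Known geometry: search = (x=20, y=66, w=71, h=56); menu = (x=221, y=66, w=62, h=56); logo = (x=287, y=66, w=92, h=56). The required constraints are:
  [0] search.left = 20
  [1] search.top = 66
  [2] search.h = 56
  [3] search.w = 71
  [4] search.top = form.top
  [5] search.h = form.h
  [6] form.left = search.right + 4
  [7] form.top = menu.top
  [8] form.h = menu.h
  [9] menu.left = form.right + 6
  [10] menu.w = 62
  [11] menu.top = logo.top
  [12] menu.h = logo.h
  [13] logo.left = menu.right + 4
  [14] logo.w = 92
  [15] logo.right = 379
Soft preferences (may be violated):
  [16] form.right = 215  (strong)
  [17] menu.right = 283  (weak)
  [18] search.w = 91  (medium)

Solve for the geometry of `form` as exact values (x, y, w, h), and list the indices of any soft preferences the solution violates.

form = (x=95, y=66, w=120, h=56)
violated soft preferences: 18

1. form.y = 66  [search.top = form.top]
2. form.h = 56  [search.h = form.h]
3. form.x = 95  [form.left = search.right + 4]
4. form.w = 120  [menu.left = form.right + 6]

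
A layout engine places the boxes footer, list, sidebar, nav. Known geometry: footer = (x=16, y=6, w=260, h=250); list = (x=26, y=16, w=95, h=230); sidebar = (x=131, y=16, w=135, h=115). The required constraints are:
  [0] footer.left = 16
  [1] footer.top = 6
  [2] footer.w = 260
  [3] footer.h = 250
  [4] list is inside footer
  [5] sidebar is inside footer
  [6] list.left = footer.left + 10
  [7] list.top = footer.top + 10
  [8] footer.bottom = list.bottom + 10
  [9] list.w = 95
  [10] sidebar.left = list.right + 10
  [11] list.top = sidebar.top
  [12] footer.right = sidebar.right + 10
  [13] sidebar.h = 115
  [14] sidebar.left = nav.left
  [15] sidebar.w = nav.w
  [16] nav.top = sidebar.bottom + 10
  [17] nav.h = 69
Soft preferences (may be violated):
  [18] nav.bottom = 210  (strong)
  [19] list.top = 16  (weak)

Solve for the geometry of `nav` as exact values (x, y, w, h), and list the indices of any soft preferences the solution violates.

1. nav.x = 131  [sidebar.left = nav.left]
2. nav.w = 135  [sidebar.w = nav.w]
3. nav.y = 141  [nav.top = sidebar.bottom + 10]
4. nav.h = 69  [nav.h = 69]

nav = (x=131, y=141, w=135, h=69)
violated soft preferences: none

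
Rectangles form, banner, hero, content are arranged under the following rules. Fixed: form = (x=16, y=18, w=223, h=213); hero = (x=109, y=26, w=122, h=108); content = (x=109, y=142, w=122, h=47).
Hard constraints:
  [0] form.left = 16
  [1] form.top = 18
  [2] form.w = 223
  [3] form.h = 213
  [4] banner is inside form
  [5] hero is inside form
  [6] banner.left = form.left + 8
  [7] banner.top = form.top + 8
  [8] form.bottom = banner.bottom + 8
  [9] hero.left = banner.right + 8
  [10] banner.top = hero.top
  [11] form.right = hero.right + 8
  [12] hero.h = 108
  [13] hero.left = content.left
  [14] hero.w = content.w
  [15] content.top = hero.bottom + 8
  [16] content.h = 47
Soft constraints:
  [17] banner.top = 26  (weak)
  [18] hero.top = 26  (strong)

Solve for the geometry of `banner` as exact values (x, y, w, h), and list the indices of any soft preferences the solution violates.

1. banner.x = 24  [banner.left = form.left + 8]
2. banner.y = 26  [banner.top = form.top + 8]
3. banner.h = 197  [form.bottom = banner.bottom + 8]
4. banner.w = 77  [hero.left = banner.right + 8]

banner = (x=24, y=26, w=77, h=197)
violated soft preferences: none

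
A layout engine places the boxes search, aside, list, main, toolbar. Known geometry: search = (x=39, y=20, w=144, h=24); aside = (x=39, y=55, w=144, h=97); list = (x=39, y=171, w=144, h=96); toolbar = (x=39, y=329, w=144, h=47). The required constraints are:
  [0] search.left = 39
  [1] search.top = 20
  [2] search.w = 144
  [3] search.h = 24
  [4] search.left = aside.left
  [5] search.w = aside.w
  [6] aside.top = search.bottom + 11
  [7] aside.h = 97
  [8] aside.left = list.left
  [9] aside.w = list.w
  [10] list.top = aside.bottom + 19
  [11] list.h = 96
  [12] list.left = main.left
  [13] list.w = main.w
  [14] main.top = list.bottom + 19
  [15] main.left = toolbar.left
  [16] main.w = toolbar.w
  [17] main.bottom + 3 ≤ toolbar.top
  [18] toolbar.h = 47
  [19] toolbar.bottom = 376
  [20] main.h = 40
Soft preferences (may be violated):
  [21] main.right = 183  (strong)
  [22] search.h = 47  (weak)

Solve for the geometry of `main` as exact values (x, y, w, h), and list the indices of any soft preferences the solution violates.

main = (x=39, y=286, w=144, h=40)
violated soft preferences: 22

1. main.x = 39  [list.left = main.left]
2. main.w = 144  [list.w = main.w]
3. main.y = 286  [main.top = list.bottom + 19]
4. main.h = 40  [main.h = 40]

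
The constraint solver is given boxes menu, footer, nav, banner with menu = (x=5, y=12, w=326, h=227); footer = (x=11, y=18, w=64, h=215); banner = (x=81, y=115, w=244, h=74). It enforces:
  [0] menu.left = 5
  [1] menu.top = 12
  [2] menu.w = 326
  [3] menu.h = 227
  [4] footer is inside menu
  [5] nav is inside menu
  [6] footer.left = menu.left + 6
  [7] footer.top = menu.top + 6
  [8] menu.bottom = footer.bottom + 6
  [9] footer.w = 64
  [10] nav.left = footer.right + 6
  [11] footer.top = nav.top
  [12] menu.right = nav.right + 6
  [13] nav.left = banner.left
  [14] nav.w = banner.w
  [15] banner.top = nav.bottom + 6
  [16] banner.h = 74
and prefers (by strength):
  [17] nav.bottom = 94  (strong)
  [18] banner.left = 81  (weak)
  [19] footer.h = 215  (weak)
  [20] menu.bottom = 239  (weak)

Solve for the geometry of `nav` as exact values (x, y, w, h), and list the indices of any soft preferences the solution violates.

1. nav.x = 81  [nav.left = footer.right + 6]
2. nav.y = 18  [footer.top = nav.top]
3. nav.w = 244  [menu.right = nav.right + 6]
4. nav.h = 91  [banner.top = nav.bottom + 6]

nav = (x=81, y=18, w=244, h=91)
violated soft preferences: 17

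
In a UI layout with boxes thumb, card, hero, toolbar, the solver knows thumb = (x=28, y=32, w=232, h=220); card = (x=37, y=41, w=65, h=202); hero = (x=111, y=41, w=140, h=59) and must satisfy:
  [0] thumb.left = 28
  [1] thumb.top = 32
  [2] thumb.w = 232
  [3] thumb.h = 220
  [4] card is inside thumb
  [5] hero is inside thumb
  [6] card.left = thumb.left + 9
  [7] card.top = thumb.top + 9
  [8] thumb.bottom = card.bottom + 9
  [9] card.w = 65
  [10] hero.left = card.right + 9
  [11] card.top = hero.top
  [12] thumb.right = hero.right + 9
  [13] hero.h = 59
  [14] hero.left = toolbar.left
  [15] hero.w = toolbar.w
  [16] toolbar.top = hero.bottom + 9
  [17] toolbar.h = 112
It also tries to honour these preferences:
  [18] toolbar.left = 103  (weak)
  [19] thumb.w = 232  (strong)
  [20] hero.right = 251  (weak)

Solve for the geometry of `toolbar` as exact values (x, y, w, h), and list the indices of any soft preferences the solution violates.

toolbar = (x=111, y=109, w=140, h=112)
violated soft preferences: 18

1. toolbar.x = 111  [hero.left = toolbar.left]
2. toolbar.w = 140  [hero.w = toolbar.w]
3. toolbar.y = 109  [toolbar.top = hero.bottom + 9]
4. toolbar.h = 112  [toolbar.h = 112]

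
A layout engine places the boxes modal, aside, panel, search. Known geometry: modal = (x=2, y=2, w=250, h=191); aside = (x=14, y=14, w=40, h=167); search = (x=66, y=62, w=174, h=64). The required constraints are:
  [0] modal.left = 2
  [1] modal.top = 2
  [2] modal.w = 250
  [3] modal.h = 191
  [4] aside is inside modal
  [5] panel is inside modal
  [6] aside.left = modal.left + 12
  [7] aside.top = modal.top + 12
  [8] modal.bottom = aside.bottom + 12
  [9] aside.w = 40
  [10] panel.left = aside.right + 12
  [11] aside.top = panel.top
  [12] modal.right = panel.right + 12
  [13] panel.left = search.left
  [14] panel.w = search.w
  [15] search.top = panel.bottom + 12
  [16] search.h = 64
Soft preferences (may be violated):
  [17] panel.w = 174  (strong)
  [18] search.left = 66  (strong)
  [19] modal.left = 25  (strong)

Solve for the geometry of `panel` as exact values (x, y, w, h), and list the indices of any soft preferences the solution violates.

1. panel.x = 66  [panel.left = aside.right + 12]
2. panel.y = 14  [aside.top = panel.top]
3. panel.w = 174  [modal.right = panel.right + 12]
4. panel.h = 36  [search.top = panel.bottom + 12]

panel = (x=66, y=14, w=174, h=36)
violated soft preferences: 19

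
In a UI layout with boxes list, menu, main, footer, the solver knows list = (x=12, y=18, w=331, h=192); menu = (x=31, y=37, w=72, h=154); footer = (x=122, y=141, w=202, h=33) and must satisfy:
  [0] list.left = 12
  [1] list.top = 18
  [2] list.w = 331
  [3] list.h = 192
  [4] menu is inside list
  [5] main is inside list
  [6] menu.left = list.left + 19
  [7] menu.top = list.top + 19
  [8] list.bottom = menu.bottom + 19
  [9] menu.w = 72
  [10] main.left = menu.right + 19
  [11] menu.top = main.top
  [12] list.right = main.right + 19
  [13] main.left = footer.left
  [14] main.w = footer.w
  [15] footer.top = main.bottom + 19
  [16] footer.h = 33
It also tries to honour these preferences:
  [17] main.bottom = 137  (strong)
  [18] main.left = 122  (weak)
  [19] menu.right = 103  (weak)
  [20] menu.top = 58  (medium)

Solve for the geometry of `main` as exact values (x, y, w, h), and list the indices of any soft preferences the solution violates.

main = (x=122, y=37, w=202, h=85)
violated soft preferences: 17, 20

1. main.x = 122  [main.left = menu.right + 19]
2. main.y = 37  [menu.top = main.top]
3. main.w = 202  [list.right = main.right + 19]
4. main.h = 85  [footer.top = main.bottom + 19]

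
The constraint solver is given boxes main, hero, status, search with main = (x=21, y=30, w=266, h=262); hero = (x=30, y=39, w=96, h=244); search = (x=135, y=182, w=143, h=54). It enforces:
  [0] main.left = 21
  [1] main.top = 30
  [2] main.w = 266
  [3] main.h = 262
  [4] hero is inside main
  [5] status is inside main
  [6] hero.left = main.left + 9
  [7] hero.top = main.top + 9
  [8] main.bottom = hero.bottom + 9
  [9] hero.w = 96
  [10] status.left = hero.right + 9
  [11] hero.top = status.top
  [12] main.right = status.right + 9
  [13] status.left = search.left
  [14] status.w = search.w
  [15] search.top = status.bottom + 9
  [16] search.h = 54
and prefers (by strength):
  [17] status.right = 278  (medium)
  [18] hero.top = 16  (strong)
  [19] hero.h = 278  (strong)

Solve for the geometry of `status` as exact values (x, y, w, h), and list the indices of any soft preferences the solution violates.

1. status.x = 135  [status.left = hero.right + 9]
2. status.y = 39  [hero.top = status.top]
3. status.w = 143  [main.right = status.right + 9]
4. status.h = 134  [search.top = status.bottom + 9]

status = (x=135, y=39, w=143, h=134)
violated soft preferences: 18, 19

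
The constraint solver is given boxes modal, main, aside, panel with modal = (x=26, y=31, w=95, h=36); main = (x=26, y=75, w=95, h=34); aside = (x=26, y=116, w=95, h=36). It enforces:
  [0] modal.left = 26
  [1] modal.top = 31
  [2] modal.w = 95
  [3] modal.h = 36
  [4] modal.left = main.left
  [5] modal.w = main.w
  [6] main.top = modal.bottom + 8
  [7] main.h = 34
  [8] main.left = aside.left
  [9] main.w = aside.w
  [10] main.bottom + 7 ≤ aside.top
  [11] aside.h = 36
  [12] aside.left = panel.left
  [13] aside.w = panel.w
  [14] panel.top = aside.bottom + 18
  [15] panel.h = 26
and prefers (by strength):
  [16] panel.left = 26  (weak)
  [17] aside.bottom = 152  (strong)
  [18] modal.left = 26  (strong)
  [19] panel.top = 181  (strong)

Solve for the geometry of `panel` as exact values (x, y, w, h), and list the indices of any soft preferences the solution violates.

1. panel.x = 26  [aside.left = panel.left]
2. panel.w = 95  [aside.w = panel.w]
3. panel.y = 170  [panel.top = aside.bottom + 18]
4. panel.h = 26  [panel.h = 26]

panel = (x=26, y=170, w=95, h=26)
violated soft preferences: 19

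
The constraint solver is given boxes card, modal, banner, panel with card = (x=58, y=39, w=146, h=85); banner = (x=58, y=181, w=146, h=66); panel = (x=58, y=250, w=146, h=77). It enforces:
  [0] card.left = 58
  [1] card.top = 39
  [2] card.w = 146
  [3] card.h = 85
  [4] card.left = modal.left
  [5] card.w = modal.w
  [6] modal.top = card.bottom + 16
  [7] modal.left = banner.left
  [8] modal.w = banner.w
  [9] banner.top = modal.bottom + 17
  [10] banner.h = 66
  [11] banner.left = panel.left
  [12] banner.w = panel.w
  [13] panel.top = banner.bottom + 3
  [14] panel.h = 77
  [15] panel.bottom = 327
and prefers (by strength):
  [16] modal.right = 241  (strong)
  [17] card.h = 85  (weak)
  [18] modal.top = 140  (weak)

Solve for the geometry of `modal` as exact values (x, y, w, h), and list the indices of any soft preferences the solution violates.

1. modal.x = 58  [card.left = modal.left]
2. modal.w = 146  [card.w = modal.w]
3. modal.y = 140  [modal.top = card.bottom + 16]
4. modal.h = 24  [banner.top = modal.bottom + 17]

modal = (x=58, y=140, w=146, h=24)
violated soft preferences: 16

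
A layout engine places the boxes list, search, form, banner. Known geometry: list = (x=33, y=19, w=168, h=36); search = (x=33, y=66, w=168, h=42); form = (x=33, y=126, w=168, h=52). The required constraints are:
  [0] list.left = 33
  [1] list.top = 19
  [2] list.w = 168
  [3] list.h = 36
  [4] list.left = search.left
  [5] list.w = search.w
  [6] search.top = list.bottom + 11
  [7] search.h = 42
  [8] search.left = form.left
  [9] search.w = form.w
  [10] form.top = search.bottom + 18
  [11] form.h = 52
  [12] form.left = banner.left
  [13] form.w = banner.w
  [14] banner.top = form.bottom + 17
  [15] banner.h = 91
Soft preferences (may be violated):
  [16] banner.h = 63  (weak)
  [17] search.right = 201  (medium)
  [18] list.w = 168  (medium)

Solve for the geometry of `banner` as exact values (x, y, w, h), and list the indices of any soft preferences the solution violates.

banner = (x=33, y=195, w=168, h=91)
violated soft preferences: 16

1. banner.x = 33  [form.left = banner.left]
2. banner.w = 168  [form.w = banner.w]
3. banner.y = 195  [banner.top = form.bottom + 17]
4. banner.h = 91  [banner.h = 91]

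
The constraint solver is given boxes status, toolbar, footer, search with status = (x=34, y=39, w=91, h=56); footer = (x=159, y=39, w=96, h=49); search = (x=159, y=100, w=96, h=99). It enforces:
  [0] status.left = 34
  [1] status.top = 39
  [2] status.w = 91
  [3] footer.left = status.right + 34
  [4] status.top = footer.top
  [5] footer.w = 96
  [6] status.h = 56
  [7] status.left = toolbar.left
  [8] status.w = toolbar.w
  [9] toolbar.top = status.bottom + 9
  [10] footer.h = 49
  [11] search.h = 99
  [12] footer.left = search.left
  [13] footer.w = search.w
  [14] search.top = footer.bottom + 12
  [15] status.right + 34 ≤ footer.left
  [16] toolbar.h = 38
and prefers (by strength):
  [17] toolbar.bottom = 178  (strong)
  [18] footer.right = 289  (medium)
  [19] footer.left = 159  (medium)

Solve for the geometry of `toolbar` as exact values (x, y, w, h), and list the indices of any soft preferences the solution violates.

toolbar = (x=34, y=104, w=91, h=38)
violated soft preferences: 17, 18

1. toolbar.x = 34  [status.left = toolbar.left]
2. toolbar.w = 91  [status.w = toolbar.w]
3. toolbar.y = 104  [toolbar.top = status.bottom + 9]
4. toolbar.h = 38  [toolbar.h = 38]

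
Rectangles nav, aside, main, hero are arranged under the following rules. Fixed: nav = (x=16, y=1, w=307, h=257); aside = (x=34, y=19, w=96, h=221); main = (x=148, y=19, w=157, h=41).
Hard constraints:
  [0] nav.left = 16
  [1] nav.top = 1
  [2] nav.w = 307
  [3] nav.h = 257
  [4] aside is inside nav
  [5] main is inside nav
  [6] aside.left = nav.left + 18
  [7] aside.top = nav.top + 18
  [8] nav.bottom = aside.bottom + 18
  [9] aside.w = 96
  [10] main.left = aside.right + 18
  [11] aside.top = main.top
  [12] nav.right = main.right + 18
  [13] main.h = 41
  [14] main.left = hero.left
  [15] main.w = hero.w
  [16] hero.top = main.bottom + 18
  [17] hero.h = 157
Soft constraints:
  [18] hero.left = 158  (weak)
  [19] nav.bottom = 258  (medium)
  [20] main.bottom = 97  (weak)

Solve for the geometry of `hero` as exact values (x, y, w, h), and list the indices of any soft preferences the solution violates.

1. hero.x = 148  [main.left = hero.left]
2. hero.w = 157  [main.w = hero.w]
3. hero.y = 78  [hero.top = main.bottom + 18]
4. hero.h = 157  [hero.h = 157]

hero = (x=148, y=78, w=157, h=157)
violated soft preferences: 18, 20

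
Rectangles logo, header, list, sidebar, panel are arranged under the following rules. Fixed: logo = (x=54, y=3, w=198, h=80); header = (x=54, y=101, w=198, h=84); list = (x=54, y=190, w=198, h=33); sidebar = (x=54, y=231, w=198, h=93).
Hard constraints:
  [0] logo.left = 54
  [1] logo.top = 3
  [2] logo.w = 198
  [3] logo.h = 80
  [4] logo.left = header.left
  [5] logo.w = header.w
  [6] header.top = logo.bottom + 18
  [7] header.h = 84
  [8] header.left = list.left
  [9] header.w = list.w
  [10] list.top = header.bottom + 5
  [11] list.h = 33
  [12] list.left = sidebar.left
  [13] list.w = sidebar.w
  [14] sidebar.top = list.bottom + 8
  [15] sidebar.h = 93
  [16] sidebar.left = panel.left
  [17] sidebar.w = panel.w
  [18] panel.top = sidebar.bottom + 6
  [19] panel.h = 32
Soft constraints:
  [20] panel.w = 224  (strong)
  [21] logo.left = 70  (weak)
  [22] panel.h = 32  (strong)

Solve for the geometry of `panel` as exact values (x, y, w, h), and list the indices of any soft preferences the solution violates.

panel = (x=54, y=330, w=198, h=32)
violated soft preferences: 20, 21

1. panel.x = 54  [sidebar.left = panel.left]
2. panel.w = 198  [sidebar.w = panel.w]
3. panel.y = 330  [panel.top = sidebar.bottom + 6]
4. panel.h = 32  [panel.h = 32]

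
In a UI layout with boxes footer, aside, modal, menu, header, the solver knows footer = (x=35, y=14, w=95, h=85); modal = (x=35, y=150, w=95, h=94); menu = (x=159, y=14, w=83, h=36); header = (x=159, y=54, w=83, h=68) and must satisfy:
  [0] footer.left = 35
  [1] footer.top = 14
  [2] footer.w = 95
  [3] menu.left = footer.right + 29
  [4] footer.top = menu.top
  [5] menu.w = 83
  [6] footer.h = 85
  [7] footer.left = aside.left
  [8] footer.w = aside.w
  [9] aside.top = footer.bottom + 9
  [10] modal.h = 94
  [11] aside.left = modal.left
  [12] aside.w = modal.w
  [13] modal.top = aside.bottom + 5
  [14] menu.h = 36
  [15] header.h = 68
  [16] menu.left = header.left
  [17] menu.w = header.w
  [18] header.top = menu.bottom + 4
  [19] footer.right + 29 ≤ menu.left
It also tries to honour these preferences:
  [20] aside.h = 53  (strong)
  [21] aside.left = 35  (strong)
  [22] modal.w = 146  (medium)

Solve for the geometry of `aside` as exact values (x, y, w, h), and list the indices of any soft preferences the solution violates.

1. aside.x = 35  [footer.left = aside.left]
2. aside.w = 95  [footer.w = aside.w]
3. aside.y = 108  [aside.top = footer.bottom + 9]
4. aside.h = 37  [modal.top = aside.bottom + 5]

aside = (x=35, y=108, w=95, h=37)
violated soft preferences: 20, 22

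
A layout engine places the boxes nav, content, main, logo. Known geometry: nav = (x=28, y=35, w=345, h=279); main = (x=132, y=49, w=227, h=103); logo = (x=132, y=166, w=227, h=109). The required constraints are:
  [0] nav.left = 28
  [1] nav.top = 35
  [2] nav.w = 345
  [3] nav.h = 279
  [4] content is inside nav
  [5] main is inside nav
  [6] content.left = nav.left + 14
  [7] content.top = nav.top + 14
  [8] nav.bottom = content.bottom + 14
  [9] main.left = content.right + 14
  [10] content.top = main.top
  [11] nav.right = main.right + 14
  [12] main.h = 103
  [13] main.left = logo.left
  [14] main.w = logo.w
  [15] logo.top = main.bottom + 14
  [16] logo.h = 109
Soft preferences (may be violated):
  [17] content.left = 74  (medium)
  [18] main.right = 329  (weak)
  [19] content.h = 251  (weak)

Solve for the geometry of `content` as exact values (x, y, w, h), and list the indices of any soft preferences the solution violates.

content = (x=42, y=49, w=76, h=251)
violated soft preferences: 17, 18

1. content.x = 42  [content.left = nav.left + 14]
2. content.y = 49  [content.top = nav.top + 14]
3. content.h = 251  [nav.bottom = content.bottom + 14]
4. content.w = 76  [main.left = content.right + 14]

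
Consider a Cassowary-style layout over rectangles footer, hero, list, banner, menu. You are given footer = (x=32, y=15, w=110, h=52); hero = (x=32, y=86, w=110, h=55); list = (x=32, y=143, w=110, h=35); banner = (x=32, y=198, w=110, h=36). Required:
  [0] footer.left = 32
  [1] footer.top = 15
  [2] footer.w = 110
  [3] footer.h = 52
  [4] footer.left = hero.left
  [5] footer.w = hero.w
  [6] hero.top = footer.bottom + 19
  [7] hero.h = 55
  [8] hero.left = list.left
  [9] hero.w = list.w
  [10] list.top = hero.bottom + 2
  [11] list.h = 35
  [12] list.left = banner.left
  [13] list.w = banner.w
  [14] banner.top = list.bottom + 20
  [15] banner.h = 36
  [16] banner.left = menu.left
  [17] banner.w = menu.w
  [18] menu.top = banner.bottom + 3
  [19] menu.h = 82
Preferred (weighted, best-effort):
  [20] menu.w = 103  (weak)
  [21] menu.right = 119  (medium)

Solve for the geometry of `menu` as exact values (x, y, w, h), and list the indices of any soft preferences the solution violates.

menu = (x=32, y=237, w=110, h=82)
violated soft preferences: 20, 21

1. menu.x = 32  [banner.left = menu.left]
2. menu.w = 110  [banner.w = menu.w]
3. menu.y = 237  [menu.top = banner.bottom + 3]
4. menu.h = 82  [menu.h = 82]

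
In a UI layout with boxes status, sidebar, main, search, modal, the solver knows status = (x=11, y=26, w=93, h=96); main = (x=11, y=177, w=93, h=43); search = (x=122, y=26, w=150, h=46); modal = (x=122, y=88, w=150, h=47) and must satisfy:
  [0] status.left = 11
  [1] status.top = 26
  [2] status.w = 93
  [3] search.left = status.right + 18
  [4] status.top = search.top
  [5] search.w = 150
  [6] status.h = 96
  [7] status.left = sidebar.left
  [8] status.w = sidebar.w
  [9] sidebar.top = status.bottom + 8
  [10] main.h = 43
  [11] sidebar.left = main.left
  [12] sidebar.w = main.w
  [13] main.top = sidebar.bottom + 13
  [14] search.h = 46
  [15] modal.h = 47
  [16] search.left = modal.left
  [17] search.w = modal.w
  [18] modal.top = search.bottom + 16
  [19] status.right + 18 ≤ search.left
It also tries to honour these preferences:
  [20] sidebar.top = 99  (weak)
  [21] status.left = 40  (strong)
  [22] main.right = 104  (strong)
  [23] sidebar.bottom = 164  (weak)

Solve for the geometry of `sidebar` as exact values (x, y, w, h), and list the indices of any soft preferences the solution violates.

1. sidebar.x = 11  [status.left = sidebar.left]
2. sidebar.w = 93  [status.w = sidebar.w]
3. sidebar.y = 130  [sidebar.top = status.bottom + 8]
4. sidebar.h = 34  [main.top = sidebar.bottom + 13]

sidebar = (x=11, y=130, w=93, h=34)
violated soft preferences: 20, 21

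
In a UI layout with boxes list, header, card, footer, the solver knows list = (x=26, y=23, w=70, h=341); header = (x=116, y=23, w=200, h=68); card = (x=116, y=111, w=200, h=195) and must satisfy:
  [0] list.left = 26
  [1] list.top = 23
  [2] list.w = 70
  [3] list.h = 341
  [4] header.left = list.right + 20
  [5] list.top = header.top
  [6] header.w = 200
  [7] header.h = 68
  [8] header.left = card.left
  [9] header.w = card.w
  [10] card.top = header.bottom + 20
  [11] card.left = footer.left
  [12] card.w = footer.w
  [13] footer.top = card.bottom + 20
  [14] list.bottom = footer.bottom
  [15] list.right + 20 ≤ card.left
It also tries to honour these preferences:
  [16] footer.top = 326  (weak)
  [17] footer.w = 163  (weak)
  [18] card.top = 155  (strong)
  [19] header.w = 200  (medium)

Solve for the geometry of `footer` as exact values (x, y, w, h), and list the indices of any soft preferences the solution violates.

1. footer.x = 116  [card.left = footer.left]
2. footer.w = 200  [card.w = footer.w]
3. footer.y = 326  [footer.top = card.bottom + 20]
4. footer.h = 38  [list.bottom = footer.bottom]

footer = (x=116, y=326, w=200, h=38)
violated soft preferences: 17, 18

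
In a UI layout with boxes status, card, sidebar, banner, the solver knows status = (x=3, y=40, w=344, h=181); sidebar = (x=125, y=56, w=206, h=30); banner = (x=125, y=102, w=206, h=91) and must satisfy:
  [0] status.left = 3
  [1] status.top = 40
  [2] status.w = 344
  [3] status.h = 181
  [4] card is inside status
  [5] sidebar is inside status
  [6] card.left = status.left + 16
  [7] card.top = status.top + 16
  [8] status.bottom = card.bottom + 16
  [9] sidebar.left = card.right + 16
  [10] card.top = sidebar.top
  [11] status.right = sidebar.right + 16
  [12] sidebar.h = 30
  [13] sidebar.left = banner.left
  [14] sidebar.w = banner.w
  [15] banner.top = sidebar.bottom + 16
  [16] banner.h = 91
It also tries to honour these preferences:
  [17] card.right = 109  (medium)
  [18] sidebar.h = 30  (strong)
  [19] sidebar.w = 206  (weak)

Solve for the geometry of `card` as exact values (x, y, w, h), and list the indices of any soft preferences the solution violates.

card = (x=19, y=56, w=90, h=149)
violated soft preferences: none

1. card.x = 19  [card.left = status.left + 16]
2. card.y = 56  [card.top = status.top + 16]
3. card.h = 149  [status.bottom = card.bottom + 16]
4. card.w = 90  [sidebar.left = card.right + 16]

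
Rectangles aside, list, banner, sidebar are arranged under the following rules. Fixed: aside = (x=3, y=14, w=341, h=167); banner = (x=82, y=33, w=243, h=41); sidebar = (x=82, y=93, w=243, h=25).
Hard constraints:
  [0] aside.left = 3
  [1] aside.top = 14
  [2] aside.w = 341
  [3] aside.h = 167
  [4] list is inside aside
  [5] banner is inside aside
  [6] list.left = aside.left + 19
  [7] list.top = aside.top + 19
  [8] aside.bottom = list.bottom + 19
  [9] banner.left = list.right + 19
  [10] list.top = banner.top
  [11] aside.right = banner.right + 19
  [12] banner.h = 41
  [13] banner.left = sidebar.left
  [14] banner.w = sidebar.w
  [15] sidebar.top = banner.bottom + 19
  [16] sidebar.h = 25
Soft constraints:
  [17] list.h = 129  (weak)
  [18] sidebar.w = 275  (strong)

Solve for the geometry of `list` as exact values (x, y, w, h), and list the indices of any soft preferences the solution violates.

list = (x=22, y=33, w=41, h=129)
violated soft preferences: 18

1. list.x = 22  [list.left = aside.left + 19]
2. list.y = 33  [list.top = aside.top + 19]
3. list.h = 129  [aside.bottom = list.bottom + 19]
4. list.w = 41  [banner.left = list.right + 19]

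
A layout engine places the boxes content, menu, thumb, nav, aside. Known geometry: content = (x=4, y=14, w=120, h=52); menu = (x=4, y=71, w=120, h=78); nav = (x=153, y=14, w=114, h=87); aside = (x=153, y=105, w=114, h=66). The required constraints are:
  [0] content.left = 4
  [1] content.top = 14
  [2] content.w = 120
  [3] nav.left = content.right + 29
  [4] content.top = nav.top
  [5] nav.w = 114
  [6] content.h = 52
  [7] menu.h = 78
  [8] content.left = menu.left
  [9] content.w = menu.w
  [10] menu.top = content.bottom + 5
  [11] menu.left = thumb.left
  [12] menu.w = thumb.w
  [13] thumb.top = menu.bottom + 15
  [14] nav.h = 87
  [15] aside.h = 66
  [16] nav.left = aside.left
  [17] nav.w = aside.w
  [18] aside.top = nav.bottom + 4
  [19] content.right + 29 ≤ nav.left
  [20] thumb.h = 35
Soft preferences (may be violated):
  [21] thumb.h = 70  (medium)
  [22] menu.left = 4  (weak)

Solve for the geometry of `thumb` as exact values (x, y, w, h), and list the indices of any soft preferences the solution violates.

thumb = (x=4, y=164, w=120, h=35)
violated soft preferences: 21

1. thumb.x = 4  [menu.left = thumb.left]
2. thumb.w = 120  [menu.w = thumb.w]
3. thumb.y = 164  [thumb.top = menu.bottom + 15]
4. thumb.h = 35  [thumb.h = 35]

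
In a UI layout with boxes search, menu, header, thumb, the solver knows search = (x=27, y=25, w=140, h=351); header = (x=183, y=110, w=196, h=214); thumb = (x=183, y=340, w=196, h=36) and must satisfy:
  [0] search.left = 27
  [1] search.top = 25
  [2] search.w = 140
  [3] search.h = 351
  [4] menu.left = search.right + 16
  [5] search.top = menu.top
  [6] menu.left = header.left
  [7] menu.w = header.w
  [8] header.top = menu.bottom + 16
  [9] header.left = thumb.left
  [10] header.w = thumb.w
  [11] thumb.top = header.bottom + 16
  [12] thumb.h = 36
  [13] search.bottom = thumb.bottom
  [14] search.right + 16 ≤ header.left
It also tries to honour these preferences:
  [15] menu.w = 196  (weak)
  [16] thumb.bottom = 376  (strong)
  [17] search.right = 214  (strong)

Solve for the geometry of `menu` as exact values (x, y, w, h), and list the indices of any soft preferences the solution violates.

menu = (x=183, y=25, w=196, h=69)
violated soft preferences: 17

1. menu.x = 183  [menu.left = search.right + 16]
2. menu.y = 25  [search.top = menu.top]
3. menu.w = 196  [menu.w = header.w]
4. menu.h = 69  [header.top = menu.bottom + 16]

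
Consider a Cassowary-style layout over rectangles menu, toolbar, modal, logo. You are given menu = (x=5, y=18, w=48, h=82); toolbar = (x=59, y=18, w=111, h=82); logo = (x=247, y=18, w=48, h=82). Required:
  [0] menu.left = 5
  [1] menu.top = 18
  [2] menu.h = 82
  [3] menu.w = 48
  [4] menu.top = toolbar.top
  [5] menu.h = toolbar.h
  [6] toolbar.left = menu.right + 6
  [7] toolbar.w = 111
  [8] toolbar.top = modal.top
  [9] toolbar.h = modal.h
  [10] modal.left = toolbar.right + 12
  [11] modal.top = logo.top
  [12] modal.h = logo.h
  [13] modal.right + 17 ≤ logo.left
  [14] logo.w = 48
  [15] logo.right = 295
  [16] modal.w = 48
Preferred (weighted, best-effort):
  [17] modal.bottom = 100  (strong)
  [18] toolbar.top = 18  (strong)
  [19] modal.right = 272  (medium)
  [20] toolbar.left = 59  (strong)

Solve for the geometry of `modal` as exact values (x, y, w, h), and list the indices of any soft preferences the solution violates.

modal = (x=182, y=18, w=48, h=82)
violated soft preferences: 19

1. modal.y = 18  [toolbar.top = modal.top]
2. modal.h = 82  [toolbar.h = modal.h]
3. modal.x = 182  [modal.left = toolbar.right + 12]
4. modal.w = 48  [modal.w = 48]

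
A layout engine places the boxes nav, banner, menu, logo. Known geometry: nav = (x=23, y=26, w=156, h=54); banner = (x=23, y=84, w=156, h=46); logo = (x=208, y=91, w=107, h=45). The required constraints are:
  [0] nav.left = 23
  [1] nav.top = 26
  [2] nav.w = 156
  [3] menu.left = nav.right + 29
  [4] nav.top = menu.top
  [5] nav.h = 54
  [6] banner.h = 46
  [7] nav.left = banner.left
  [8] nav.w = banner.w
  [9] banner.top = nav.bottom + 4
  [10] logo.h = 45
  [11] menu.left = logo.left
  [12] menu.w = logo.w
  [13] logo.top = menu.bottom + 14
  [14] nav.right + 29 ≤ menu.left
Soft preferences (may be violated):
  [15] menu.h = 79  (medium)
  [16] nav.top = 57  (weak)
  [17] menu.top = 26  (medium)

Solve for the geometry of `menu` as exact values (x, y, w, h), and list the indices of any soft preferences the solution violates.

menu = (x=208, y=26, w=107, h=51)
violated soft preferences: 15, 16

1. menu.x = 208  [menu.left = nav.right + 29]
2. menu.y = 26  [nav.top = menu.top]
3. menu.w = 107  [menu.w = logo.w]
4. menu.h = 51  [logo.top = menu.bottom + 14]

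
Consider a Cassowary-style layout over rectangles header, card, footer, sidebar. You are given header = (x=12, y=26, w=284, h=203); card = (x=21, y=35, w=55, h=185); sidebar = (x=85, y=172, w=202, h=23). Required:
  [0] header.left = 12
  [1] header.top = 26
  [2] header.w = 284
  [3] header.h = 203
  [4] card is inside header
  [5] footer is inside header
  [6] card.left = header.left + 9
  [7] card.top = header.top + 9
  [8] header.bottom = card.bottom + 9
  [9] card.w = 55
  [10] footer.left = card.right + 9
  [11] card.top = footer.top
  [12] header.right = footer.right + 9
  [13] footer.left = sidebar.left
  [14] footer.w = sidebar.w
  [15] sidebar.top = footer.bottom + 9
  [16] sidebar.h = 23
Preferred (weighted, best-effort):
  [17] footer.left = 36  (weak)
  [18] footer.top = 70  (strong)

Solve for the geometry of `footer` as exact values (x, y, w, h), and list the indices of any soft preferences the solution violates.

footer = (x=85, y=35, w=202, h=128)
violated soft preferences: 17, 18

1. footer.x = 85  [footer.left = card.right + 9]
2. footer.y = 35  [card.top = footer.top]
3. footer.w = 202  [header.right = footer.right + 9]
4. footer.h = 128  [sidebar.top = footer.bottom + 9]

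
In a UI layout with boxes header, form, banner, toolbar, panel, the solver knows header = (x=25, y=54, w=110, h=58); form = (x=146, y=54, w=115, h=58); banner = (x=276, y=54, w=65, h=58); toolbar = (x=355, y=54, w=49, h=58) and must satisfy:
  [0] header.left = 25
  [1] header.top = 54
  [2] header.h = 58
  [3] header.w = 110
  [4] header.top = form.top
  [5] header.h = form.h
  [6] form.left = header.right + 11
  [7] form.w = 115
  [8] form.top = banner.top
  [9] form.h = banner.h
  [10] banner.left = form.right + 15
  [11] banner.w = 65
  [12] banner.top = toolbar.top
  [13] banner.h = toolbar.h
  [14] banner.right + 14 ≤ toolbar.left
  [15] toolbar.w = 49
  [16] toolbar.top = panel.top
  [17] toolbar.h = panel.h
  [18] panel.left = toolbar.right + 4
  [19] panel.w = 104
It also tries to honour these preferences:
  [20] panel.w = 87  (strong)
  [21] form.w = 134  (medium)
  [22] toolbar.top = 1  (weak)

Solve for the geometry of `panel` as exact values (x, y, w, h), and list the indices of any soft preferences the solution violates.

panel = (x=408, y=54, w=104, h=58)
violated soft preferences: 20, 21, 22

1. panel.y = 54  [toolbar.top = panel.top]
2. panel.h = 58  [toolbar.h = panel.h]
3. panel.x = 408  [panel.left = toolbar.right + 4]
4. panel.w = 104  [panel.w = 104]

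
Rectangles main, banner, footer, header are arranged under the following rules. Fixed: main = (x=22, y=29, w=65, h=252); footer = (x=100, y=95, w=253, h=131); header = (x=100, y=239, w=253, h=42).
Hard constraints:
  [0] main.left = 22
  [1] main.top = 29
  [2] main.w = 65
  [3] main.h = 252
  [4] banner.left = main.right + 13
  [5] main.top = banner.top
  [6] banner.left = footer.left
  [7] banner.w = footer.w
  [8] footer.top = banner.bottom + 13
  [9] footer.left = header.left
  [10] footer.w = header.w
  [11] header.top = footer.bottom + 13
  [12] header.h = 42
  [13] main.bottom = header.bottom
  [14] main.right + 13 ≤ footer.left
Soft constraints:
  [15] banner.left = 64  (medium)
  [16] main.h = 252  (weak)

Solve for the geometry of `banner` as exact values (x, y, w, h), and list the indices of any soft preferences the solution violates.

banner = (x=100, y=29, w=253, h=53)
violated soft preferences: 15

1. banner.x = 100  [banner.left = main.right + 13]
2. banner.y = 29  [main.top = banner.top]
3. banner.w = 253  [banner.w = footer.w]
4. banner.h = 53  [footer.top = banner.bottom + 13]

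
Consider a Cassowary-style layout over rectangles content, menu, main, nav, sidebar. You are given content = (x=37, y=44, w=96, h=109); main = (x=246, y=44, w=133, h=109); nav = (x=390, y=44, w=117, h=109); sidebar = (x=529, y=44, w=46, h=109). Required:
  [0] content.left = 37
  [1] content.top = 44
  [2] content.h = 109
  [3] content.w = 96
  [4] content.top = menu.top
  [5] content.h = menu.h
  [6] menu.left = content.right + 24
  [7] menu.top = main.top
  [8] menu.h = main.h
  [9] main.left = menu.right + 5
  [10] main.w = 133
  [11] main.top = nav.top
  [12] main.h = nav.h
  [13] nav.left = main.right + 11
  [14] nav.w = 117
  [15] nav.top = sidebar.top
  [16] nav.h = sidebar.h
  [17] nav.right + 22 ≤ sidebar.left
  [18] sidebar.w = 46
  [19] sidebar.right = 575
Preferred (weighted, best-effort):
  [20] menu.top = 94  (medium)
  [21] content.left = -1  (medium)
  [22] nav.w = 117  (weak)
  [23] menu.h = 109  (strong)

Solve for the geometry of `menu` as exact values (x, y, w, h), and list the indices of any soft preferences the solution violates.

menu = (x=157, y=44, w=84, h=109)
violated soft preferences: 20, 21

1. menu.y = 44  [content.top = menu.top]
2. menu.h = 109  [content.h = menu.h]
3. menu.x = 157  [menu.left = content.right + 24]
4. menu.w = 84  [main.left = menu.right + 5]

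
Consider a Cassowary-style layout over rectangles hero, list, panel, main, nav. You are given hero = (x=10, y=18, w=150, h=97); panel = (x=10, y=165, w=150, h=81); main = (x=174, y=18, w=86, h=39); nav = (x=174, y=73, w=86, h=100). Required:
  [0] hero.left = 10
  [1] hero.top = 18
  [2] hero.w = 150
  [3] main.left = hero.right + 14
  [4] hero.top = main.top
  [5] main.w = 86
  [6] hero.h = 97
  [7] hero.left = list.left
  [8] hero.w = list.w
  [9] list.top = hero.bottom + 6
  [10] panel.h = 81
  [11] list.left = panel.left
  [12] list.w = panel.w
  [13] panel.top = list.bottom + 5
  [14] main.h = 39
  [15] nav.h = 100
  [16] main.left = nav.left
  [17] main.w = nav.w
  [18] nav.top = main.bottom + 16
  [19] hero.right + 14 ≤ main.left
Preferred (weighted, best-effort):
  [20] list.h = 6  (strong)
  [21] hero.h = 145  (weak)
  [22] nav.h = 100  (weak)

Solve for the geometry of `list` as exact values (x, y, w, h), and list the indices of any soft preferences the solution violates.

list = (x=10, y=121, w=150, h=39)
violated soft preferences: 20, 21

1. list.x = 10  [hero.left = list.left]
2. list.w = 150  [hero.w = list.w]
3. list.y = 121  [list.top = hero.bottom + 6]
4. list.h = 39  [panel.top = list.bottom + 5]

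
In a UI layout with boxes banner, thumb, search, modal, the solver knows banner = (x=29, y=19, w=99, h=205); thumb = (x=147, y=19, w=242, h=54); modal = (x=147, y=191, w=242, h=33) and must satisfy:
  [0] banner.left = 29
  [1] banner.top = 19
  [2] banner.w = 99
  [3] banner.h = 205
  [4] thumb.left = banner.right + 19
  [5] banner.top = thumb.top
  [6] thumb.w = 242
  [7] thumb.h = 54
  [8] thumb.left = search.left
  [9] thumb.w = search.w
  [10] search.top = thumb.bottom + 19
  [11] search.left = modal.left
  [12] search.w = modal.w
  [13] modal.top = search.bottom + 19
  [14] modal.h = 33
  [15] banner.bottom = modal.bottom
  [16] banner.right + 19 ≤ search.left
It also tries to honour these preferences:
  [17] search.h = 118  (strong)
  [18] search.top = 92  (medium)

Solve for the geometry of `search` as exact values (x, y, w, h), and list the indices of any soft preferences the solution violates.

search = (x=147, y=92, w=242, h=80)
violated soft preferences: 17

1. search.x = 147  [thumb.left = search.left]
2. search.w = 242  [thumb.w = search.w]
3. search.y = 92  [search.top = thumb.bottom + 19]
4. search.h = 80  [modal.top = search.bottom + 19]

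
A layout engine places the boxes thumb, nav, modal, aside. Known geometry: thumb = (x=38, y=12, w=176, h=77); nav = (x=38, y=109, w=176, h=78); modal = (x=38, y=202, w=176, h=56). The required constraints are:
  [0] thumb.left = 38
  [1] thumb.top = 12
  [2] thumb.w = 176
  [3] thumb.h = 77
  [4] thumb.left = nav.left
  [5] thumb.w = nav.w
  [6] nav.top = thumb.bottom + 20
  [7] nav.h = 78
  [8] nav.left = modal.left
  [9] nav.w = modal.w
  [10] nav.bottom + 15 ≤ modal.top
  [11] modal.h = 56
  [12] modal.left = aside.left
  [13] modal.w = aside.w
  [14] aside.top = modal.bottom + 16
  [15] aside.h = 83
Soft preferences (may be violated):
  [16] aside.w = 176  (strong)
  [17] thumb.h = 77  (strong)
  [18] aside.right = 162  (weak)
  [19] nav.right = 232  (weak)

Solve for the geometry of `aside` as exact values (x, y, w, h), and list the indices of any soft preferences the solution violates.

1. aside.x = 38  [modal.left = aside.left]
2. aside.w = 176  [modal.w = aside.w]
3. aside.y = 274  [aside.top = modal.bottom + 16]
4. aside.h = 83  [aside.h = 83]

aside = (x=38, y=274, w=176, h=83)
violated soft preferences: 18, 19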